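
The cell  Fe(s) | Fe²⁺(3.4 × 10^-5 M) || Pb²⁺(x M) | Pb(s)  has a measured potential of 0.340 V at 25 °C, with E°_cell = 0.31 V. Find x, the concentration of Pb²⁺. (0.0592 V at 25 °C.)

3.5 × 10^-4 M

From the Nernst equation, log Q = n(E° − E)/0.0592 = 2(0.31 − 0.340)/0.0592 = -1.014, so Q = 0.0969.
With Q = [Fe²⁺]/[Pb²⁺] and the known concentrations, [Pb²⁺] in the denominator gives [Pb²⁺] = 3.5 × 10^-4 M.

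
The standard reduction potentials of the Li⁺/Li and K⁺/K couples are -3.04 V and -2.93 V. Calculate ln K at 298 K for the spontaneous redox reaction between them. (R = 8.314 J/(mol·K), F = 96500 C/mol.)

E°_cell = -2.93 − (-3.04) = 0.11 V, with n = 1 electron transferred.
At equilibrium E = 0, so the Nernst equation gives ln K = nFE°/RT = (1)(96500)(0.11)/((8.314)(298)) = 4.28.

ln K = 4.3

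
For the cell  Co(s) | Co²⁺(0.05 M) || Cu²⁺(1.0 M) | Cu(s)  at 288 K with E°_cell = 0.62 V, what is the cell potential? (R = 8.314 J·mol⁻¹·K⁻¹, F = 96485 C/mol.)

0.657 V

Balancing electrons gives n = 2; the reaction quotient is Q = [Co²⁺]/[Cu²⁺] = 0.0500.
E = E° − (RT/nF) ln Q = 0.62 − (8.314×288)/(2×96485) × (-2.996) = 0.620 + 0.037 = 0.657 V.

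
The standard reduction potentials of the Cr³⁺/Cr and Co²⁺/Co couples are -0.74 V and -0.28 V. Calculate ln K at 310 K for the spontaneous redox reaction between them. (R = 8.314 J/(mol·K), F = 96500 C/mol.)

E°_cell = -0.28 − (-0.74) = 0.46 V, with n = 6 electrons transferred.
At equilibrium E = 0, so the Nernst equation gives ln K = nFE°/RT = (6)(96500)(0.46)/((8.314)(310)) = 103.34.

ln K = 103.3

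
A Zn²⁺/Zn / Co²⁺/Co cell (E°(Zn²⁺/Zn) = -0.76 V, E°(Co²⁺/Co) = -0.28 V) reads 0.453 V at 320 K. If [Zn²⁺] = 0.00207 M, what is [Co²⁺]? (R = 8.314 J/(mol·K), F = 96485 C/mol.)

2.9 × 10^-4 M

From the Nernst equation, ln Q = nF(E° − E)/RT = 2×96485×(0.48 − 0.453)/(8.314×320) = 1.958, so Q = 7.09.
With Q = [Zn²⁺]/[Co²⁺] and the known concentrations, [Co²⁺] in the denominator gives [Co²⁺] = 2.9 × 10^-4 M.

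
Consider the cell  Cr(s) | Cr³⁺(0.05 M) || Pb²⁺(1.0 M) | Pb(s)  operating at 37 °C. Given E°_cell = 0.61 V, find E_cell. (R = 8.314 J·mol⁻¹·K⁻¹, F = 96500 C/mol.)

Balancing electrons gives n = 6; the reaction quotient is Q = [Cr³⁺]^2/[Pb²⁺]^3 = 0.00250.
E = E° − (RT/nF) ln Q = 0.61 − (8.314×310)/(6×96500) × (-5.991) = 0.610 + 0.027 = 0.637 V.

0.637 V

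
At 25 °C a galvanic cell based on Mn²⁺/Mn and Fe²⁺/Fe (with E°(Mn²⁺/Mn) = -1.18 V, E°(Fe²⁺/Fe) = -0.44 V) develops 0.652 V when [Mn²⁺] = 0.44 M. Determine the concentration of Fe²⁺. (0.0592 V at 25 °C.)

From the Nernst equation, log Q = n(E° − E)/0.0592 = 2(0.74 − 0.652)/0.0592 = 2.973, so Q = 940.
With Q = [Mn²⁺]/[Fe²⁺] and the known concentrations, [Fe²⁺] in the denominator gives [Fe²⁺] = 4.7 × 10^-4 M.

4.7 × 10^-4 M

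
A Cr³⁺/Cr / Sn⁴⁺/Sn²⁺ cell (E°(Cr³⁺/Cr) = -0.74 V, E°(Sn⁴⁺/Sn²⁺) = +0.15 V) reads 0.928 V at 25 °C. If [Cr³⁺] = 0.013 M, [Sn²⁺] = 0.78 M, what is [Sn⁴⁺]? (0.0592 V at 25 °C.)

0.83 M

From the Nernst equation, log Q = n(E° − E)/0.0592 = 6(0.89 − 0.928)/0.0592 = -3.851, so Q = 1.41 × 10^-4.
With Q = [Cr³⁺]^2·[Sn²⁺]^3/[Sn⁴⁺]^3 and the known concentrations, [Sn⁴⁺]^3 in the denominator gives [Sn⁴⁺] = 0.83 M.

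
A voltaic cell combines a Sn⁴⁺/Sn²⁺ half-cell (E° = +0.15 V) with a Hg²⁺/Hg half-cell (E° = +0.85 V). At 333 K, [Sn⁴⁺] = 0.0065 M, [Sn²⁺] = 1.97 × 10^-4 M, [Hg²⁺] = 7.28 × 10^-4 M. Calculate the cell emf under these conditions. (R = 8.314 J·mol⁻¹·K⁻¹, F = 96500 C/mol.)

The Hg²⁺/Hg couple has the higher reduction potential and acts as the cathode, so E°_cell = +0.85 − (+0.15) = 0.70 V.
Balancing electrons gives n = 2; the reaction quotient is Q = [Sn⁴⁺]/([Sn²⁺]·[Hg²⁺]) = 4.53 × 10^4.
E = E° − (RT/nF) ln Q = 0.70 − (8.314×333)/(2×96500) × (10.722) = 0.700 − 0.154 = 0.546 V.

0.546 V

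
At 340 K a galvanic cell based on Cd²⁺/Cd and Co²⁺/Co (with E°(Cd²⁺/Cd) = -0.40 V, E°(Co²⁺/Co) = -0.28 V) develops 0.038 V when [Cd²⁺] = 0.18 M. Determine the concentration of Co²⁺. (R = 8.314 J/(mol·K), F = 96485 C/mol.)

From the Nernst equation, ln Q = nF(E° − E)/RT = 2×96485×(0.12 − 0.038)/(8.314×340) = 5.598, so Q = 270.
With Q = [Cd²⁺]/[Co²⁺] and the known concentrations, [Co²⁺] in the denominator gives [Co²⁺] = 6.7 × 10^-4 M.

6.7 × 10^-4 M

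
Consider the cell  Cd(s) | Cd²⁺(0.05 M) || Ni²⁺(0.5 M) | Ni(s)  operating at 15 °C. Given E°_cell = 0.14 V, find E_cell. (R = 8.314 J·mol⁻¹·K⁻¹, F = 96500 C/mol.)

0.169 V

Balancing electrons gives n = 2; the reaction quotient is Q = [Cd²⁺]/[Ni²⁺] = 0.100.
E = E° − (RT/nF) ln Q = 0.14 − (8.314×288)/(2×96500) × (-2.303) = 0.140 + 0.029 = 0.169 V.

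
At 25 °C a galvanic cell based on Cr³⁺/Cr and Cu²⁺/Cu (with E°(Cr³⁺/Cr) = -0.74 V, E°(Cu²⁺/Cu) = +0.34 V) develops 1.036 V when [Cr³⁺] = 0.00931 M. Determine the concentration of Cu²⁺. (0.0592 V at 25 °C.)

From the Nernst equation, log Q = n(E° − E)/0.0592 = 6(1.08 − 1.036)/0.0592 = 4.459, so Q = 2.88 × 10^4.
With Q = [Cr³⁺]^2/[Cu²⁺]^3 and the known concentrations, [Cu²⁺]^3 in the denominator gives [Cu²⁺] = 0.0014 M.

0.0014 M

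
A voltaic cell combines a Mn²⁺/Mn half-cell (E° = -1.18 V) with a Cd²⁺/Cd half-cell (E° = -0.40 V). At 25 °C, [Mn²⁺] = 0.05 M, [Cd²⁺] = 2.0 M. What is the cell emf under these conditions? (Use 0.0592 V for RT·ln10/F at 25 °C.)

The Cd²⁺/Cd couple has the higher reduction potential and acts as the cathode, so E°_cell = -0.40 − (-1.18) = 0.78 V.
Balancing electrons gives n = 2; the reaction quotient is Q = [Mn²⁺]/[Cd²⁺] = 0.0250.
At 25 °C, E = E° − (0.0592/n) log Q = 0.78 − (0.0592/2)(-1.602) = 0.780 + 0.047 = 0.827 V.

0.827 V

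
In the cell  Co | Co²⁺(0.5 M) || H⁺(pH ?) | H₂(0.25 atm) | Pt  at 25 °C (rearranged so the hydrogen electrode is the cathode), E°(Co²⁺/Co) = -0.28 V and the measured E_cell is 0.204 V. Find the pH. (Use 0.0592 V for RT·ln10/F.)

E°_cell = 0.28 V and n = 2.
log Q = n(E° − E)/0.0592 = 2×(0.28 − 0.204)/0.0592 = 2.568.
With Q = [Co²⁺]·P(H₂) / [H⁺]^2, solving for [H⁺] gives log[H⁺] = -1.735, so pH = 1.74.

pH = 1.74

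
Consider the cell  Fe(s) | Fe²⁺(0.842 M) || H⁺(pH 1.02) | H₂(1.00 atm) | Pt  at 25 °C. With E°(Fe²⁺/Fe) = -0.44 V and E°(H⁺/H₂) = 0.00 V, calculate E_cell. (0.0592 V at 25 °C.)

0.38 V

The hydrogen couple is the cathode, so E°_cell = 0.44 V; n = 2.
[H⁺] = 10^(−1.02) = 0.095 M, and Q = [Fe²⁺]·P(H₂) / [H⁺]^2 = 92.3.
E = E° − (0.0592/2) log Q = 0.44 − (0.0592/2)(1.965) = 0.382 V.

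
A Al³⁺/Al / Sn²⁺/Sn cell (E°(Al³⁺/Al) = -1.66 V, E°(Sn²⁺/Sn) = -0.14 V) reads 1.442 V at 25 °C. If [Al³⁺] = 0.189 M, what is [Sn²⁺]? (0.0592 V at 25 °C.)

7.6 × 10^-4 M

From the Nernst equation, log Q = n(E° − E)/0.0592 = 6(1.52 − 1.442)/0.0592 = 7.905, so Q = 8.04 × 10^7.
With Q = [Al³⁺]^2/[Sn²⁺]^3 and the known concentrations, [Sn²⁺]^3 in the denominator gives [Sn²⁺] = 7.6 × 10^-4 M.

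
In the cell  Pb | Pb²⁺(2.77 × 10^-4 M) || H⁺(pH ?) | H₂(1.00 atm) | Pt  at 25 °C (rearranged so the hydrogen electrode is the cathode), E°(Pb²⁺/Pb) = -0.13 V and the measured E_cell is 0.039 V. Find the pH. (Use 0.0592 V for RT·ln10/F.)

pH = 3.32

E°_cell = 0.13 V and n = 2.
log Q = n(E° − E)/0.0592 = 2×(0.13 − 0.039)/0.0592 = 3.074.
With Q = [Pb²⁺]·P(H₂) / [H⁺]^2, solving for [H⁺] gives log[H⁺] = -3.316, so pH = 3.32.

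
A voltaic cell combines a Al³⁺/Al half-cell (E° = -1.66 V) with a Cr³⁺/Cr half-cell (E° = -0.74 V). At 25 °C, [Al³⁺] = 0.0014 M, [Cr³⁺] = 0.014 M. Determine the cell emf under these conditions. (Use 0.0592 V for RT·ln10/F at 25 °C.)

The Cr³⁺/Cr couple has the higher reduction potential and acts as the cathode, so E°_cell = -0.74 − (-1.66) = 0.92 V.
Balancing electrons gives n = 3; the reaction quotient is Q = [Al³⁺]/[Cr³⁺] = 0.100.
At 25 °C, E = E° − (0.0592/n) log Q = 0.92 − (0.0592/3)(-1.000) = 0.920 + 0.020 = 0.940 V.

0.940 V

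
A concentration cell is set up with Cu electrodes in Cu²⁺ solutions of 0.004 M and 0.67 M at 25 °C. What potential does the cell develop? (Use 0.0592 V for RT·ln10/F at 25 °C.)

Both half-cells are Cu²⁺/Cu, so E°_cell = 0. The concentrated side is the cathode; the cell reaction moves Cu²⁺ from high to low concentration with n = 2.
Q = [Cu²⁺]_dilute/[Cu²⁺]_conc = 0.004/0.67 = 0.00597.
E = 0 − (0.0592/2) log Q = −(0.0592/2)(-2.224) = 0.0658 V.

0.066 V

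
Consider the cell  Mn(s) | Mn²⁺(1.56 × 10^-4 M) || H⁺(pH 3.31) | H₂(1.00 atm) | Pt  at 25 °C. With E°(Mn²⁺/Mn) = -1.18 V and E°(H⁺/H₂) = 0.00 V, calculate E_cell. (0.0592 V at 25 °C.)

The hydrogen couple is the cathode, so E°_cell = 1.18 V; n = 2.
[H⁺] = 10^(−3.31) = 4.9 × 10^-4 M, and Q = [Mn²⁺]·P(H₂) / [H⁺]^2 = 650.
E = E° − (0.0592/2) log Q = 1.18 − (0.0592/2)(2.813) = 1.097 V.

1.10 V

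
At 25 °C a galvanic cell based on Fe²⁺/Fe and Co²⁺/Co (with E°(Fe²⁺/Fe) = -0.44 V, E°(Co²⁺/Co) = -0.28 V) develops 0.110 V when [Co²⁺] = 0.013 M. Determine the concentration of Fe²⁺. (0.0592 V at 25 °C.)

From the Nernst equation, log Q = n(E° − E)/0.0592 = 2(0.16 − 0.110)/0.0592 = 1.689, so Q = 48.9.
With Q = [Fe²⁺]/[Co²⁺] and the known concentrations, [Fe²⁺] in the numerator gives [Fe²⁺] = 0.64 M.

0.64 M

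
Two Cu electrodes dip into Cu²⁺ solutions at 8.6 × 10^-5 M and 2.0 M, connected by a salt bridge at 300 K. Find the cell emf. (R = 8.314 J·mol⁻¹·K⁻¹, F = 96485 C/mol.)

Both half-cells are Cu²⁺/Cu, so E°_cell = 0. The concentrated side is the cathode; the cell reaction moves Cu²⁺ from high to low concentration with n = 2.
Q = [Cu²⁺]_dilute/[Cu²⁺]_conc = 8.6 × 10^-5/2.0 = 4.3 × 10^-5.
E = 0 − (RT/nF) ln Q = −((8.314×300)/(2×96485))(-10.054) = 0.1300 V.

0.13 V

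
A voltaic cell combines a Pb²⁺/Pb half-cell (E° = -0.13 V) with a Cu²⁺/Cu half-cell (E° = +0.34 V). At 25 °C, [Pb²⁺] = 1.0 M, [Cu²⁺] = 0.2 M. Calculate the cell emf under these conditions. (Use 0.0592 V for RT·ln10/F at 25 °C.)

The Cu²⁺/Cu couple has the higher reduction potential and acts as the cathode, so E°_cell = +0.34 − (-0.13) = 0.47 V.
Balancing electrons gives n = 2; the reaction quotient is Q = [Pb²⁺]/[Cu²⁺] = 5.00.
At 25 °C, E = E° − (0.0592/n) log Q = 0.47 − (0.0592/2)(0.699) = 0.470 − 0.021 = 0.449 V.

0.449 V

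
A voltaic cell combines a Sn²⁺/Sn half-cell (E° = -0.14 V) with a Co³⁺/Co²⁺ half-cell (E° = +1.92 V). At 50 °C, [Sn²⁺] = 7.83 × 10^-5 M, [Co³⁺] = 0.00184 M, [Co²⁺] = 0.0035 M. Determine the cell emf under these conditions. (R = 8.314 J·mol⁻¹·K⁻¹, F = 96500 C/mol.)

The Co³⁺/Co²⁺ couple has the higher reduction potential and acts as the cathode, so E°_cell = +1.92 − (-0.14) = 2.06 V.
Balancing electrons gives n = 2; the reaction quotient is Q = [Sn²⁺]·[Co²⁺]^2/[Co³⁺]^2 = 2.83 × 10^-4.
E = E° − (RT/nF) ln Q = 2.06 − (8.314×323)/(2×96500) × (-8.169) = 2.060 + 0.114 = 2.174 V.

2.17 V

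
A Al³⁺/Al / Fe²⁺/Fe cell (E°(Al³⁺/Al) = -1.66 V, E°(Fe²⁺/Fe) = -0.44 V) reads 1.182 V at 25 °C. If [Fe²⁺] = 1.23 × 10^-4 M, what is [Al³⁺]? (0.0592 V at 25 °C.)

From the Nernst equation, log Q = n(E° − E)/0.0592 = 6(1.22 − 1.182)/0.0592 = 3.851, so Q = 7100.
With Q = [Al³⁺]^2/[Fe²⁺]^3 and the known concentrations, [Al³⁺]^2 in the numerator gives [Al³⁺] = 1.1 × 10^-4 M.

1.1 × 10^-4 M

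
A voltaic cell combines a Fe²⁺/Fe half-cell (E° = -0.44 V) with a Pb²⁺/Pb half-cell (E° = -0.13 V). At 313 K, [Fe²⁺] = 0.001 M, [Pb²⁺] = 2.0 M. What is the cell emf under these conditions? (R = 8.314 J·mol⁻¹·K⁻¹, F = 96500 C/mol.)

The Pb²⁺/Pb couple has the higher reduction potential and acts as the cathode, so E°_cell = -0.13 − (-0.44) = 0.31 V.
Balancing electrons gives n = 2; the reaction quotient is Q = [Fe²⁺]/[Pb²⁺] = 5 × 10^-4.
E = E° − (RT/nF) ln Q = 0.31 − (8.314×313)/(2×96500) × (-7.601) = 0.310 + 0.102 = 0.412 V.

0.412 V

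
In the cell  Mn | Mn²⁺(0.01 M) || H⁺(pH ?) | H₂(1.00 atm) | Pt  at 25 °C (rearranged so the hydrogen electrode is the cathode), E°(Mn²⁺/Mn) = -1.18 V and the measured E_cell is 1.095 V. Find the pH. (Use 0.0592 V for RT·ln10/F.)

pH = 2.44

E°_cell = 1.18 V and n = 2.
log Q = n(E° − E)/0.0592 = 2×(1.18 − 1.095)/0.0592 = 2.872.
With Q = [Mn²⁺]·P(H₂) / [H⁺]^2, solving for [H⁺] gives log[H⁺] = -2.436, so pH = 2.44.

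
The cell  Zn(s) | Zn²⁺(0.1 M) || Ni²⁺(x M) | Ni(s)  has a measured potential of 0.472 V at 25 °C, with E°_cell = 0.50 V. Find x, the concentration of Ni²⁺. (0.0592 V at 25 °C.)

0.011 M

From the Nernst equation, log Q = n(E° − E)/0.0592 = 2(0.50 − 0.472)/0.0592 = 0.946, so Q = 8.83.
With Q = [Zn²⁺]/[Ni²⁺] and the known concentrations, [Ni²⁺] in the denominator gives [Ni²⁺] = 0.011 M.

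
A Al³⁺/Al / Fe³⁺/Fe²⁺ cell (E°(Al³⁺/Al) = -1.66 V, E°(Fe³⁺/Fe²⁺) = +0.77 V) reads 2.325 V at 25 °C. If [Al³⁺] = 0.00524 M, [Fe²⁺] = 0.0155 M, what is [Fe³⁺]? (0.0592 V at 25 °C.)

From the Nernst equation, log Q = n(E° − E)/0.0592 = 3(2.43 − 2.325)/0.0592 = 5.321, so Q = 2.09 × 10^5.
With Q = [Al³⁺]·[Fe²⁺]^3/[Fe³⁺]^3 and the known concentrations, [Fe³⁺]^3 in the denominator gives [Fe³⁺] = 4.5 × 10^-5 M.

4.5 × 10^-5 M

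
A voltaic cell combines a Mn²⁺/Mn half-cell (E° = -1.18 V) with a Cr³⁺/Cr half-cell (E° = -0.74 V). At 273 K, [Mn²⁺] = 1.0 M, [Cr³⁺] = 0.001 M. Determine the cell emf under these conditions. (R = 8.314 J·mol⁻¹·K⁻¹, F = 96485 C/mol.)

The Cr³⁺/Cr couple has the higher reduction potential and acts as the cathode, so E°_cell = -0.74 − (-1.18) = 0.44 V.
Balancing electrons gives n = 6; the reaction quotient is Q = [Mn²⁺]^3/[Cr³⁺]^2 = 1 × 10^6.
E = E° − (RT/nF) ln Q = 0.44 − (8.314×273)/(6×96485) × (13.816) = 0.440 − 0.054 = 0.386 V.

0.386 V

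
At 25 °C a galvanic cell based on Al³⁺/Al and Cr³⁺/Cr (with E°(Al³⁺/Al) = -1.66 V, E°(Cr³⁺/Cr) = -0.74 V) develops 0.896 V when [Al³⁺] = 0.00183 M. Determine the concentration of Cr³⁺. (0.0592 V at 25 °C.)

From the Nernst equation, log Q = n(E° − E)/0.0592 = 3(0.92 − 0.896)/0.0592 = 1.216, so Q = 16.5.
With Q = [Al³⁺]/[Cr³⁺] and the known concentrations, [Cr³⁺] in the denominator gives [Cr³⁺] = 1.1 × 10^-4 M.

1.1 × 10^-4 M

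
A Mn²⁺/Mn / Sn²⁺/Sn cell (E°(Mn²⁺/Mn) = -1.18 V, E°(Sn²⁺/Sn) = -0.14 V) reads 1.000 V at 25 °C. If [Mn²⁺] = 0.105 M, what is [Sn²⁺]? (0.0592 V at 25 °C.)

From the Nernst equation, log Q = n(E° − E)/0.0592 = 2(1.04 − 1.000)/0.0592 = 1.351, so Q = 22.5.
With Q = [Mn²⁺]/[Sn²⁺] and the known concentrations, [Sn²⁺] in the denominator gives [Sn²⁺] = 0.0047 M.

0.0047 M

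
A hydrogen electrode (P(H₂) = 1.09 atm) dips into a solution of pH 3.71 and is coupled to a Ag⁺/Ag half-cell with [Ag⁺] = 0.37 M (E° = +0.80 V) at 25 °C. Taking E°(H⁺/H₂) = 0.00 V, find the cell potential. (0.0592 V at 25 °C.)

1.00 V

The Ag⁺/Ag couple is the cathode, so E°_cell = 0.80 V; n = 2.
[H⁺] = 10^(−3.71) = 1.9 × 10^-4 M, and Q = [H⁺]^2 / ([Ag⁺]^2·P(H₂)) = 2.55 × 10^-7.
E = E° − (0.0592/2) log Q = 0.80 − (0.0592/2)(-6.594) = 0.995 V.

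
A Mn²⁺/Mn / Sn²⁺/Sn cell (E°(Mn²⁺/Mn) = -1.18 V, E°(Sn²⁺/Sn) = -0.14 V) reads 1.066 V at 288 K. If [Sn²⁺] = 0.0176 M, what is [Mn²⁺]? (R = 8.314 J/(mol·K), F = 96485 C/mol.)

From the Nernst equation, ln Q = nF(E° − E)/RT = 2×96485×(1.04 − 1.066)/(8.314×288) = -2.095, so Q = 0.123.
With Q = [Mn²⁺]/[Sn²⁺] and the known concentrations, [Mn²⁺] in the numerator gives [Mn²⁺] = 0.0022 M.

0.0022 M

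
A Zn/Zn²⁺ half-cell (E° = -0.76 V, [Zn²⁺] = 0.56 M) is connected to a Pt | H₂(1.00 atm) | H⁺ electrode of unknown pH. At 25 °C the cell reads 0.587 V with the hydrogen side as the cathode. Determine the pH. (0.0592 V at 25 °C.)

E°_cell = 0.76 V and n = 2.
log Q = n(E° − E)/0.0592 = 2×(0.76 − 0.587)/0.0592 = 5.845.
With Q = [Zn²⁺]·P(H₂) / [H⁺]^2, solving for [H⁺] gives log[H⁺] = -3.048, so pH = 3.05.

pH = 3.05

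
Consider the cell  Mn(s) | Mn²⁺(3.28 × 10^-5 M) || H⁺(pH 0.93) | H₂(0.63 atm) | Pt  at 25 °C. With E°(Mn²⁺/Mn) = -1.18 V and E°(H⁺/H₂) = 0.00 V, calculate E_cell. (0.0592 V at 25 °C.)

1.26 V

The hydrogen couple is the cathode, so E°_cell = 1.18 V; n = 2.
[H⁺] = 10^(−0.93) = 0.12 M, and Q = [Mn²⁺]·P(H₂) / [H⁺]^2 = 0.00150.
E = E° − (0.0592/2) log Q = 1.18 − (0.0592/2)(-2.825) = 1.264 V.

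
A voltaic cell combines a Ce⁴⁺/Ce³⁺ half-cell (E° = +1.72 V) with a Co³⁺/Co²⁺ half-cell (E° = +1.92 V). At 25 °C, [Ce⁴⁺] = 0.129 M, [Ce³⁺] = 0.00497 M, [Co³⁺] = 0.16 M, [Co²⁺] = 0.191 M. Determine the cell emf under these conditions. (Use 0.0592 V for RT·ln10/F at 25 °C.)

0.112 V

The Co³⁺/Co²⁺ couple has the higher reduction potential and acts as the cathode, so E°_cell = +1.92 − (+1.72) = 0.20 V.
Balancing electrons gives n = 1; the reaction quotient is Q = [Ce⁴⁺]·[Co²⁺]/([Ce³⁺]·[Co³⁺]) = 31.0.
At 25 °C, E = E° − (0.0592/n) log Q = 0.20 − (0.0592/1)(1.491) = 0.200 − 0.088 = 0.112 V.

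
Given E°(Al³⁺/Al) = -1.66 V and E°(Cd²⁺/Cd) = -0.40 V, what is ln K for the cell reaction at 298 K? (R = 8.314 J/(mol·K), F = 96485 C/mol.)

ln K = 294.4

E°_cell = -0.40 − (-1.66) = 1.26 V, with n = 6 electrons transferred.
At equilibrium E = 0, so the Nernst equation gives ln K = nFE°/RT = (6)(96485)(1.26)/((8.314)(298)) = 294.41.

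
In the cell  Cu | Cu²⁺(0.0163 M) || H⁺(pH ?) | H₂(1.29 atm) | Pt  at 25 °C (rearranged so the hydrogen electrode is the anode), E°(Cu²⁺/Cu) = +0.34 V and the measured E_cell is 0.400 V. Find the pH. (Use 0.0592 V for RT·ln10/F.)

pH = 1.85

E°_cell = 0.34 V and n = 2.
log Q = n(E° − E)/0.0592 = 2×(0.34 − 0.400)/0.0592 = -2.027.
With Q = [H⁺]^2 / ([Cu²⁺]·P(H₂)), solving for [H⁺] gives log[H⁺] = -1.852, so pH = 1.85.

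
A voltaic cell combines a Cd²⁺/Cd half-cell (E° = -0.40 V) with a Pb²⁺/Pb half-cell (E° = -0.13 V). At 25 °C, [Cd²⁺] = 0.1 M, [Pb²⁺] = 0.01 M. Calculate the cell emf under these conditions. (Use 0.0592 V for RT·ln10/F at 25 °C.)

The Pb²⁺/Pb couple has the higher reduction potential and acts as the cathode, so E°_cell = -0.13 − (-0.40) = 0.27 V.
Balancing electrons gives n = 2; the reaction quotient is Q = [Cd²⁺]/[Pb²⁺] = 10.0.
At 25 °C, E = E° − (0.0592/n) log Q = 0.27 − (0.0592/2)(1.000) = 0.270 − 0.030 = 0.240 V.

0.240 V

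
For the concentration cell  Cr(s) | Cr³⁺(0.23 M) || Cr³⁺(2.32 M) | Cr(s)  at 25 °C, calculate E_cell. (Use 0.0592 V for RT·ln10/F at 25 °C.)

Both half-cells are Cr³⁺/Cr, so E°_cell = 0. The concentrated side is the cathode; the cell reaction moves Cr³⁺ from high to low concentration with n = 3.
Q = [Cr³⁺]_dilute/[Cr³⁺]_conc = 0.23/2.32 = 0.0991.
E = 0 − (0.0592/3) log Q = −(0.0592/3)(-1.004) = 0.0198 V.

0.020 V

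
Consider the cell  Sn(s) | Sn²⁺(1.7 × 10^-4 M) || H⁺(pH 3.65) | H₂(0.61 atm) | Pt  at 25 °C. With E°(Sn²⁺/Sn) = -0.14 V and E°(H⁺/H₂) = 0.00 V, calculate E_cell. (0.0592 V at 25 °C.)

0.042 V

The hydrogen couple is the cathode, so E°_cell = 0.14 V; n = 2.
[H⁺] = 10^(−3.65) = 2.2 × 10^-4 M, and Q = [Sn²⁺]·P(H₂) / [H⁺]^2 = 2070.
E = E° − (0.0592/2) log Q = 0.14 − (0.0592/2)(3.316) = 0.042 V.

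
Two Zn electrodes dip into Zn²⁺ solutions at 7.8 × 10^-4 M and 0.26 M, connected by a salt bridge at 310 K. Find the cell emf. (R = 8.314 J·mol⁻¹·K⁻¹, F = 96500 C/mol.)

0.078 V

Both half-cells are Zn²⁺/Zn, so E°_cell = 0. The concentrated side is the cathode; the cell reaction moves Zn²⁺ from high to low concentration with n = 2.
Q = [Zn²⁺]_dilute/[Zn²⁺]_conc = 7.8 × 10^-4/0.26 = 0.00300.
E = 0 − (RT/nF) ln Q = −((8.314×310)/(2×96500))(-5.809) = 0.0776 V.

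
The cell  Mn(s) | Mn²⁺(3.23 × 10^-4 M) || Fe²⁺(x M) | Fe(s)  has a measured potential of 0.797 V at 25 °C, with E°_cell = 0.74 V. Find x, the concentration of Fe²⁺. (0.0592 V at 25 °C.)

0.027 M

From the Nernst equation, log Q = n(E° − E)/0.0592 = 2(0.74 − 0.797)/0.0592 = -1.926, so Q = 0.0119.
With Q = [Mn²⁺]/[Fe²⁺] and the known concentrations, [Fe²⁺] in the denominator gives [Fe²⁺] = 0.027 M.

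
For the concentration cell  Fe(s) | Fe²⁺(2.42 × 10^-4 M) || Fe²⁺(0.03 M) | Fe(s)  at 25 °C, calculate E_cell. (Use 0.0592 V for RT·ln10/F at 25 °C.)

0.062 V

Both half-cells are Fe²⁺/Fe, so E°_cell = 0. The concentrated side is the cathode; the cell reaction moves Fe²⁺ from high to low concentration with n = 2.
Q = [Fe²⁺]_dilute/[Fe²⁺]_conc = 2.42 × 10^-4/0.03 = 0.00807.
E = 0 − (0.0592/2) log Q = −(0.0592/2)(-2.093) = 0.0620 V.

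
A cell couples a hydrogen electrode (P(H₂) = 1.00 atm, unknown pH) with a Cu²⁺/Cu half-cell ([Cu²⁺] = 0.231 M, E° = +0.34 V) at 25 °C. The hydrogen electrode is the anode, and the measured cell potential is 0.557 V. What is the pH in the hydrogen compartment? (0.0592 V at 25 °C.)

E°_cell = 0.34 V and n = 2.
log Q = n(E° − E)/0.0592 = 2×(0.34 − 0.557)/0.0592 = -7.331.
With Q = [H⁺]^2 / ([Cu²⁺]·P(H₂)), solving for [H⁺] gives log[H⁺] = -3.984, so pH = 3.98.

pH = 3.98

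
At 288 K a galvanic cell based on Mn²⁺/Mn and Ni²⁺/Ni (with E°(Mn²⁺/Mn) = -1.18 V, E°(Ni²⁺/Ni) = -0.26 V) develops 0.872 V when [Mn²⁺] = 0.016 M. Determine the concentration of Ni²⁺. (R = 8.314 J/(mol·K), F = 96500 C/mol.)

From the Nernst equation, ln Q = nF(E° − E)/RT = 2×96500×(0.92 − 0.872)/(8.314×288) = 3.869, so Q = 47.9.
With Q = [Mn²⁺]/[Ni²⁺] and the known concentrations, [Ni²⁺] in the denominator gives [Ni²⁺] = 3.3 × 10^-4 M.

3.3 × 10^-4 M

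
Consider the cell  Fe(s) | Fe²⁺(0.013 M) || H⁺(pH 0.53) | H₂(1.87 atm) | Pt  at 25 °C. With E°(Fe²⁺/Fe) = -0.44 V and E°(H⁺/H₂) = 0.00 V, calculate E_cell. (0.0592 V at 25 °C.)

0.46 V

The hydrogen couple is the cathode, so E°_cell = 0.44 V; n = 2.
[H⁺] = 10^(−0.53) = 0.30 M, and Q = [Fe²⁺]·P(H₂) / [H⁺]^2 = 0.279.
E = E° − (0.0592/2) log Q = 0.44 − (0.0592/2)(-0.554) = 0.456 V.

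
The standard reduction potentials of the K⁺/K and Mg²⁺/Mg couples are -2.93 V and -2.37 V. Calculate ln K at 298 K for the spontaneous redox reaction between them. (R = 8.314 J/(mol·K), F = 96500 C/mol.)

ln K = 43.6

E°_cell = -2.37 − (-2.93) = 0.56 V, with n = 2 electrons transferred.
At equilibrium E = 0, so the Nernst equation gives ln K = nFE°/RT = (2)(96500)(0.56)/((8.314)(298)) = 43.62.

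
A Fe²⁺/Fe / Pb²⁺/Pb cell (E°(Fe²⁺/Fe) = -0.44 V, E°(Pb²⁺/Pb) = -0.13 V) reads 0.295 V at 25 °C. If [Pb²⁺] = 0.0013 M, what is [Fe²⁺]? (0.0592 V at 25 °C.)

From the Nernst equation, log Q = n(E° − E)/0.0592 = 2(0.31 − 0.295)/0.0592 = 0.507, so Q = 3.21.
With Q = [Fe²⁺]/[Pb²⁺] and the known concentrations, [Fe²⁺] in the numerator gives [Fe²⁺] = 0.0042 M.

0.0042 M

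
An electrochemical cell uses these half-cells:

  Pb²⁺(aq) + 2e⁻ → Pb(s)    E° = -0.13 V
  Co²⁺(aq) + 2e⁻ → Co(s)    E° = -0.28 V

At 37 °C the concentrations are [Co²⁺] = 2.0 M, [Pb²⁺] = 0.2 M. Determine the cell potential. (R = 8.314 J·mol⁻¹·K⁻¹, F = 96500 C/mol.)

The Pb²⁺/Pb couple has the higher reduction potential and acts as the cathode, so E°_cell = -0.13 − (-0.28) = 0.15 V.
Balancing electrons gives n = 2; the reaction quotient is Q = [Co²⁺]/[Pb²⁺] = 10.0.
E = E° − (RT/nF) ln Q = 0.15 − (8.314×310)/(2×96500) × (2.303) = 0.150 − 0.031 = 0.119 V.

0.119 V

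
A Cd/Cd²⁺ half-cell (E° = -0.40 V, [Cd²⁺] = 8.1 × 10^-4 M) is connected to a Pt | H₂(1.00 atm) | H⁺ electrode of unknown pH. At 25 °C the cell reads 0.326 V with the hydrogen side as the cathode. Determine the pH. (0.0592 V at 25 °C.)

E°_cell = 0.40 V and n = 2.
log Q = n(E° − E)/0.0592 = 2×(0.40 − 0.326)/0.0592 = 2.500.
With Q = [Cd²⁺]·P(H₂) / [H⁺]^2, solving for [H⁺] gives log[H⁺] = -2.796, so pH = 2.80.

pH = 2.80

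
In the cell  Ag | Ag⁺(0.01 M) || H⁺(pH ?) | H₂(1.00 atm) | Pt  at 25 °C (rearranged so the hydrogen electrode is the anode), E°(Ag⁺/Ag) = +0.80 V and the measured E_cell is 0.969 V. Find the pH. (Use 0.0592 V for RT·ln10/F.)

E°_cell = 0.80 V and n = 2.
log Q = n(E° − E)/0.0592 = 2×(0.80 − 0.969)/0.0592 = -5.709.
With Q = [H⁺]^2 / ([Ag⁺]^2·P(H₂)), solving for [H⁺] gives log[H⁺] = -4.855, so pH = 4.85.

pH = 4.85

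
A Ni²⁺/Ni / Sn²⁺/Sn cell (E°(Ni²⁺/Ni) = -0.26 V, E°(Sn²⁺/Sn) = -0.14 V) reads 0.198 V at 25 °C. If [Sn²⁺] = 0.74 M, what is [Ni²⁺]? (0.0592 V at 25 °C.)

From the Nernst equation, log Q = n(E° − E)/0.0592 = 2(0.12 − 0.198)/0.0592 = -2.635, so Q = 0.00232.
With Q = [Ni²⁺]/[Sn²⁺] and the known concentrations, [Ni²⁺] in the numerator gives [Ni²⁺] = 0.0017 M.

0.0017 M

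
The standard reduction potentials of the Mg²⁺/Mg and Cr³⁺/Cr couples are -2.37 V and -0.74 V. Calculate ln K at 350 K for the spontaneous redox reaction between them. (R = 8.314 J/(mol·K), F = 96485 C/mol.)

E°_cell = -0.74 − (-2.37) = 1.63 V, with n = 6 electrons transferred.
At equilibrium E = 0, so the Nernst equation gives ln K = nFE°/RT = (6)(96485)(1.63)/((8.314)(350)) = 324.28.

ln K = 324.3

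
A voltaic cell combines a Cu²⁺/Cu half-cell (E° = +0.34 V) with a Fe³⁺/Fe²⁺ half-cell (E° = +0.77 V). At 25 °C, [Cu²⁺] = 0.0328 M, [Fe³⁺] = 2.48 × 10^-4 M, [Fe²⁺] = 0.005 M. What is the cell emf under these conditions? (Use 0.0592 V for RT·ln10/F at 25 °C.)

0.397 V

The Fe³⁺/Fe²⁺ couple has the higher reduction potential and acts as the cathode, so E°_cell = +0.77 − (+0.34) = 0.43 V.
Balancing electrons gives n = 2; the reaction quotient is Q = [Cu²⁺]·[Fe²⁺]^2/[Fe³⁺]^2 = 13.3.
At 25 °C, E = E° − (0.0592/n) log Q = 0.43 − (0.0592/2)(1.125) = 0.430 − 0.033 = 0.397 V.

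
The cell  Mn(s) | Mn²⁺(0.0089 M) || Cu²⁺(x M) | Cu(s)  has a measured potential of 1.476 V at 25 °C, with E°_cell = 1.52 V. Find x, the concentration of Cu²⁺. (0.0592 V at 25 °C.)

From the Nernst equation, log Q = n(E° − E)/0.0592 = 2(1.52 − 1.476)/0.0592 = 1.486, so Q = 30.7.
With Q = [Mn²⁺]/[Cu²⁺] and the known concentrations, [Cu²⁺] in the denominator gives [Cu²⁺] = 2.9 × 10^-4 M.

2.9 × 10^-4 M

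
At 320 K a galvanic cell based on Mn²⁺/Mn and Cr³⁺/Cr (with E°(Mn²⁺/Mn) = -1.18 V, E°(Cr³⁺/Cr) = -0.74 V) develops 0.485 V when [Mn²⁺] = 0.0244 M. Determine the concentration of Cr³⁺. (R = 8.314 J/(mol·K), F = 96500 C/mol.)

From the Nernst equation, ln Q = nF(E° − E)/RT = 6×96500×(0.44 − 0.485)/(8.314×320) = -9.793, so Q = 5.58 × 10^-5.
With Q = [Mn²⁺]^3/[Cr³⁺]^2 and the known concentrations, [Cr³⁺]^2 in the denominator gives [Cr³⁺] = 0.51 M.

0.51 M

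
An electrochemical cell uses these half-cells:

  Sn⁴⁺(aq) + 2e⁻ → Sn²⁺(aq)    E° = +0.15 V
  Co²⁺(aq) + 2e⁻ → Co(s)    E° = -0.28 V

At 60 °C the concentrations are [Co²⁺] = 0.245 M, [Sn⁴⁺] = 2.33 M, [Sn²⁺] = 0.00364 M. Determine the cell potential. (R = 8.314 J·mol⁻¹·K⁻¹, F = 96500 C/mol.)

The Sn⁴⁺/Sn²⁺ couple has the higher reduction potential and acts as the cathode, so E°_cell = +0.15 − (-0.28) = 0.43 V.
Balancing electrons gives n = 2; the reaction quotient is Q = [Co²⁺]·[Sn²⁺]/[Sn⁴⁺] = 3.83 × 10^-4.
E = E° − (RT/nF) ln Q = 0.43 − (8.314×333)/(2×96500) × (-7.868) = 0.430 + 0.113 = 0.543 V.

0.543 V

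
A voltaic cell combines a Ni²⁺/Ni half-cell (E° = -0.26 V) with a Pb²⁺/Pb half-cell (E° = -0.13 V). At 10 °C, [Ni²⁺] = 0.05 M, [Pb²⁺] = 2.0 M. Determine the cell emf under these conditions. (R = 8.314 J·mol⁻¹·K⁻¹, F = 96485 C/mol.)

0.175 V

The Pb²⁺/Pb couple has the higher reduction potential and acts as the cathode, so E°_cell = -0.13 − (-0.26) = 0.13 V.
Balancing electrons gives n = 2; the reaction quotient is Q = [Ni²⁺]/[Pb²⁺] = 0.0250.
E = E° − (RT/nF) ln Q = 0.13 − (8.314×283)/(2×96485) × (-3.689) = 0.130 + 0.045 = 0.175 V.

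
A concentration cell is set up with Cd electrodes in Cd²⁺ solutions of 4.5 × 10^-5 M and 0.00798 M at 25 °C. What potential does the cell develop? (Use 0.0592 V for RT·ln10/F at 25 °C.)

0.067 V

Both half-cells are Cd²⁺/Cd, so E°_cell = 0. The concentrated side is the cathode; the cell reaction moves Cd²⁺ from high to low concentration with n = 2.
Q = [Cd²⁺]_dilute/[Cd²⁺]_conc = 4.5 × 10^-5/0.00798 = 0.00564.
E = 0 − (0.0592/2) log Q = −(0.0592/2)(-2.249) = 0.0666 V.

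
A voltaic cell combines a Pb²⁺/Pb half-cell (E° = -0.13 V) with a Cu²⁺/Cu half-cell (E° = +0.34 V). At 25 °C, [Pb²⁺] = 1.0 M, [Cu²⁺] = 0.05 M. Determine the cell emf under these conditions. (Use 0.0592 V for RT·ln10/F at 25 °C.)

0.431 V

The Cu²⁺/Cu couple has the higher reduction potential and acts as the cathode, so E°_cell = +0.34 − (-0.13) = 0.47 V.
Balancing electrons gives n = 2; the reaction quotient is Q = [Pb²⁺]/[Cu²⁺] = 20.0.
At 25 °C, E = E° − (0.0592/n) log Q = 0.47 − (0.0592/2)(1.301) = 0.470 − 0.039 = 0.431 V.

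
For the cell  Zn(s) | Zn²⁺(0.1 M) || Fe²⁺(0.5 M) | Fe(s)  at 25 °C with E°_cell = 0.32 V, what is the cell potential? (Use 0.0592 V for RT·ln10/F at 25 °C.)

Balancing electrons gives n = 2; the reaction quotient is Q = [Zn²⁺]/[Fe²⁺] = 0.200.
At 25 °C, E = E° − (0.0592/n) log Q = 0.32 − (0.0592/2)(-0.699) = 0.320 + 0.021 = 0.341 V.

0.341 V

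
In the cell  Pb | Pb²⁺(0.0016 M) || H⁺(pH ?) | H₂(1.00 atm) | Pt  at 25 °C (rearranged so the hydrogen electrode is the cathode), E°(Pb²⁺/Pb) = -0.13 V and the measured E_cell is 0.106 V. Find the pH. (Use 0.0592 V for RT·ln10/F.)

pH = 1.80

E°_cell = 0.13 V and n = 2.
log Q = n(E° − E)/0.0592 = 2×(0.13 − 0.106)/0.0592 = 0.811.
With Q = [Pb²⁺]·P(H₂) / [H⁺]^2, solving for [H⁺] gives log[H⁺] = -1.803, so pH = 1.80.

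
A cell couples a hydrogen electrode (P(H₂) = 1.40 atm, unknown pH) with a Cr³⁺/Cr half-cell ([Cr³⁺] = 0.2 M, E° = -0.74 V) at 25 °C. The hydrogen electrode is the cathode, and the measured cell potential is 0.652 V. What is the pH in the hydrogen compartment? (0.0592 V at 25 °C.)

pH = 1.65

E°_cell = 0.74 V and n = 6.
log Q = n(E° − E)/0.0592 = 6×(0.74 − 0.652)/0.0592 = 8.919.
With Q = [Cr³⁺]^2·P(H₂)^3 / [H⁺]^6, solving for [H⁺] gives log[H⁺] = -1.646, so pH = 1.65.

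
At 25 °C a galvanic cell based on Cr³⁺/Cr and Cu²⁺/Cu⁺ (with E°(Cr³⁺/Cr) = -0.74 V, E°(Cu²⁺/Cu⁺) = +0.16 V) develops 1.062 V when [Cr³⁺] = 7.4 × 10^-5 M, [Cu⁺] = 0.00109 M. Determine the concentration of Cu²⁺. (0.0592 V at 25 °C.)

0.025 M

From the Nernst equation, log Q = n(E° − E)/0.0592 = 3(0.90 − 1.062)/0.0592 = -8.209, so Q = 6.17 × 10^-9.
With Q = [Cr³⁺]·[Cu⁺]^3/[Cu²⁺]^3 and the known concentrations, [Cu²⁺]^3 in the denominator gives [Cu²⁺] = 0.025 M.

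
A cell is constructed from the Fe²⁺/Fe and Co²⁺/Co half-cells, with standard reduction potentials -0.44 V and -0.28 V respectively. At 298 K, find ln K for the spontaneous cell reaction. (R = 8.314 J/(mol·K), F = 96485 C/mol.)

ln K = 12.5

E°_cell = -0.28 − (-0.44) = 0.16 V, with n = 2 electrons transferred.
At equilibrium E = 0, so the Nernst equation gives ln K = nFE°/RT = (2)(96485)(0.16)/((8.314)(298)) = 12.46.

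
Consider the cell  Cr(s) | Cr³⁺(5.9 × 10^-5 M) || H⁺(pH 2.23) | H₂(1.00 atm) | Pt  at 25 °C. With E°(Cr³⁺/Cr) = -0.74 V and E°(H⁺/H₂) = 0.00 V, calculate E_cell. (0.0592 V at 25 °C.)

0.69 V

The hydrogen couple is the cathode, so E°_cell = 0.74 V; n = 6.
[H⁺] = 10^(−2.23) = 0.0059 M, and Q = [Cr³⁺]^2·P(H₂)^3 / [H⁺]^6 = 8.35 × 10^4.
E = E° − (0.0592/6) log Q = 0.74 − (0.0592/6)(4.922) = 0.691 V.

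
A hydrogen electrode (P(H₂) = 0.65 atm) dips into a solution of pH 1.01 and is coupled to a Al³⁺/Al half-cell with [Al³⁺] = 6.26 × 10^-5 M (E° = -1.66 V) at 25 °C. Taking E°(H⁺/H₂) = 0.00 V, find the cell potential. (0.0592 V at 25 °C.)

The hydrogen couple is the cathode, so E°_cell = 1.66 V; n = 6.
[H⁺] = 10^(−1.01) = 0.098 M, and Q = [Al³⁺]^2·P(H₂)^3 / [H⁺]^6 = 0.00124.
E = E° − (0.0592/6) log Q = 1.66 − (0.0592/6)(-2.908) = 1.689 V.

1.69 V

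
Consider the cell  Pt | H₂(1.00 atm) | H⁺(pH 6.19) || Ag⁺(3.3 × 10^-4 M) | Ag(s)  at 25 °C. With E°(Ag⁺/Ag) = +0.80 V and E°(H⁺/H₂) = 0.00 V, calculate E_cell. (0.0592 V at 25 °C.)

0.96 V

The Ag⁺/Ag couple is the cathode, so E°_cell = 0.80 V; n = 2.
[H⁺] = 10^(−6.19) = 6.5 × 10^-7 M, and Q = [H⁺]^2 / ([Ag⁺]^2·P(H₂)) = 3.83 × 10^-6.
E = E° − (0.0592/2) log Q = 0.80 − (0.0592/2)(-5.417) = 0.960 V.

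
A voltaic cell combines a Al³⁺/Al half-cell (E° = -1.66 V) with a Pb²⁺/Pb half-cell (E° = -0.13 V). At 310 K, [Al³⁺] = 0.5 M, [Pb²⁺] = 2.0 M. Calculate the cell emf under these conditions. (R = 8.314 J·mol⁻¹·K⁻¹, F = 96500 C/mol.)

1.55 V

The Pb²⁺/Pb couple has the higher reduction potential and acts as the cathode, so E°_cell = -0.13 − (-1.66) = 1.53 V.
Balancing electrons gives n = 6; the reaction quotient is Q = [Al³⁺]^2/[Pb²⁺]^3 = 0.0312.
E = E° − (RT/nF) ln Q = 1.53 − (8.314×310)/(6×96500) × (-3.466) = 1.530 + 0.015 = 1.545 V.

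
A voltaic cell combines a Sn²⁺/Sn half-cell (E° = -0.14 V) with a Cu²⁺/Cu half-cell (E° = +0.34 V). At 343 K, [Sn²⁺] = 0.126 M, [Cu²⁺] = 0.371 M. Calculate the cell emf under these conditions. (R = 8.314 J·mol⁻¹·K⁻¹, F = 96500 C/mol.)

The Cu²⁺/Cu couple has the higher reduction potential and acts as the cathode, so E°_cell = +0.34 − (-0.14) = 0.48 V.
Balancing electrons gives n = 2; the reaction quotient is Q = [Sn²⁺]/[Cu²⁺] = 0.340.
E = E° − (RT/nF) ln Q = 0.48 − (8.314×343)/(2×96500) × (-1.080) = 0.480 + 0.016 = 0.496 V.

0.496 V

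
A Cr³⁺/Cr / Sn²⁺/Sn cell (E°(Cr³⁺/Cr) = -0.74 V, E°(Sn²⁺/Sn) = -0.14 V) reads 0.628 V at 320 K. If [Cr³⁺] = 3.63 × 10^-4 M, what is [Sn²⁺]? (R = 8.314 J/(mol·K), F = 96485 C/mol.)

0.039 M

From the Nernst equation, ln Q = nF(E° − E)/RT = 6×96485×(0.60 − 0.628)/(8.314×320) = -6.093, so Q = 0.00226.
With Q = [Cr³⁺]^2/[Sn²⁺]^3 and the known concentrations, [Sn²⁺]^3 in the denominator gives [Sn²⁺] = 0.039 M.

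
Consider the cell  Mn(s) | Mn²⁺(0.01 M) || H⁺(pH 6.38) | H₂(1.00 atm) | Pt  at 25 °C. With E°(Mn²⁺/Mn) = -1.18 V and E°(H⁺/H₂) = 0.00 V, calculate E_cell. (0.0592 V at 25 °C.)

0.86 V

The hydrogen couple is the cathode, so E°_cell = 1.18 V; n = 2.
[H⁺] = 10^(−6.38) = 4.2 × 10^-7 M, and Q = [Mn²⁺]·P(H₂) / [H⁺]^2 = 5.75 × 10^10.
E = E° − (0.0592/2) log Q = 1.18 − (0.0592/2)(10.760) = 0.862 V.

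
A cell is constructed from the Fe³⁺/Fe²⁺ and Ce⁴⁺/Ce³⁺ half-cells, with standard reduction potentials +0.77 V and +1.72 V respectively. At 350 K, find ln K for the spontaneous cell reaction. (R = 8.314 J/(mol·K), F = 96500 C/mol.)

ln K = 31.5

E°_cell = +1.72 − (+0.77) = 0.95 V, with n = 1 electron transferred.
At equilibrium E = 0, so the Nernst equation gives ln K = nFE°/RT = (1)(96500)(0.95)/((8.314)(350)) = 31.50.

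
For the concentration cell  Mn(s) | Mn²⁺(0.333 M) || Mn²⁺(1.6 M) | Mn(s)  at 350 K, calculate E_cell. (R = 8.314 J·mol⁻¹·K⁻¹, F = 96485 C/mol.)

Both half-cells are Mn²⁺/Mn, so E°_cell = 0. The concentrated side is the cathode; the cell reaction moves Mn²⁺ from high to low concentration with n = 2.
Q = [Mn²⁺]_dilute/[Mn²⁺]_conc = 0.333/1.6 = 0.208.
E = 0 − (RT/nF) ln Q = −((8.314×350)/(2×96485))(-1.570) = 0.0237 V.

0.024 V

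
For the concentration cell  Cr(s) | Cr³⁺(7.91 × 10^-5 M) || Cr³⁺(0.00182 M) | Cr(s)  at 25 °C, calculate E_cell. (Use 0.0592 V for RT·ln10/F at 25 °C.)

Both half-cells are Cr³⁺/Cr, so E°_cell = 0. The concentrated side is the cathode; the cell reaction moves Cr³⁺ from high to low concentration with n = 3.
Q = [Cr³⁺]_dilute/[Cr³⁺]_conc = 7.91 × 10^-5/0.00182 = 0.0435.
E = 0 − (0.0592/3) log Q = −(0.0592/3)(-1.362) = 0.0269 V.

0.027 V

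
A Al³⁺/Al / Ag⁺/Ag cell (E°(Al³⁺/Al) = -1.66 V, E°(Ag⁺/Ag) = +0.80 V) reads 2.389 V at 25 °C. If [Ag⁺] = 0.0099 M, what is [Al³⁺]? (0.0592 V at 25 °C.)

0.0038 M

From the Nernst equation, log Q = n(E° − E)/0.0592 = 3(2.46 − 2.389)/0.0592 = 3.598, so Q = 3960.
With Q = [Al³⁺]/[Ag⁺]^3 and the known concentrations, [Al³⁺] in the numerator gives [Al³⁺] = 0.0038 M.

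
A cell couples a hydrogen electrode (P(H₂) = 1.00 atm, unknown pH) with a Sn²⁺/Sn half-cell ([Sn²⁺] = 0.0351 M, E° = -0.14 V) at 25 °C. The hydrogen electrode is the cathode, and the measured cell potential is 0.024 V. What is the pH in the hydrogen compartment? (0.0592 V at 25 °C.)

pH = 2.69

E°_cell = 0.14 V and n = 2.
log Q = n(E° − E)/0.0592 = 2×(0.14 − 0.024)/0.0592 = 3.919.
With Q = [Sn²⁺]·P(H₂) / [H⁺]^2, solving for [H⁺] gives log[H⁺] = -2.687, so pH = 2.69.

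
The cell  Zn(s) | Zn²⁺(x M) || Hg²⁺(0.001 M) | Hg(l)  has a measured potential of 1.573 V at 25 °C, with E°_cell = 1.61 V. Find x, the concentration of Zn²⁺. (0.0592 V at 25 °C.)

0.018 M

From the Nernst equation, log Q = n(E° − E)/0.0592 = 2(1.61 − 1.573)/0.0592 = 1.250, so Q = 17.8.
With Q = [Zn²⁺]/[Hg²⁺] and the known concentrations, [Zn²⁺] in the numerator gives [Zn²⁺] = 0.018 M.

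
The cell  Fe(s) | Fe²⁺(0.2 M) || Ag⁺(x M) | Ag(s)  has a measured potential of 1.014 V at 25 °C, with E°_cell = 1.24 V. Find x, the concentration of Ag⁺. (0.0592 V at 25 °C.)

6.8 × 10^-5 M

From the Nernst equation, log Q = n(E° − E)/0.0592 = 2(1.24 − 1.014)/0.0592 = 7.635, so Q = 4.32 × 10^7.
With Q = [Fe²⁺]/[Ag⁺]^2 and the known concentrations, [Ag⁺]^2 in the denominator gives [Ag⁺] = 6.8 × 10^-5 M.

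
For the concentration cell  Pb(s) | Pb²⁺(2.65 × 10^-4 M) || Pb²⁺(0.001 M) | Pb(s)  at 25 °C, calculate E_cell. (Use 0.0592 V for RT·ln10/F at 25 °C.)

0.017 V

Both half-cells are Pb²⁺/Pb, so E°_cell = 0. The concentrated side is the cathode; the cell reaction moves Pb²⁺ from high to low concentration with n = 2.
Q = [Pb²⁺]_dilute/[Pb²⁺]_conc = 2.65 × 10^-4/0.001 = 0.265.
E = 0 − (0.0592/2) log Q = −(0.0592/2)(-0.577) = 0.0171 V.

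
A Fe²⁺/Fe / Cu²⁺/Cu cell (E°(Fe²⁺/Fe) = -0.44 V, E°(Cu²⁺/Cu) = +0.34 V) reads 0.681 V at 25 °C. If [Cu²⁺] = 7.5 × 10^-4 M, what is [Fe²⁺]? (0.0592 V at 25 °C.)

1.7 M

From the Nernst equation, log Q = n(E° − E)/0.0592 = 2(0.78 − 0.681)/0.0592 = 3.345, so Q = 2210.
With Q = [Fe²⁺]/[Cu²⁺] and the known concentrations, [Fe²⁺] in the numerator gives [Fe²⁺] = 1.7 M.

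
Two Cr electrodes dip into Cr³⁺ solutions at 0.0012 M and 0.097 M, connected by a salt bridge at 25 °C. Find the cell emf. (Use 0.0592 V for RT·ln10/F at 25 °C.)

Both half-cells are Cr³⁺/Cr, so E°_cell = 0. The concentrated side is the cathode; the cell reaction moves Cr³⁺ from high to low concentration with n = 3.
Q = [Cr³⁺]_dilute/[Cr³⁺]_conc = 0.0012/0.097 = 0.0124.
E = 0 − (0.0592/3) log Q = −(0.0592/3)(-1.908) = 0.0377 V.

0.038 V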